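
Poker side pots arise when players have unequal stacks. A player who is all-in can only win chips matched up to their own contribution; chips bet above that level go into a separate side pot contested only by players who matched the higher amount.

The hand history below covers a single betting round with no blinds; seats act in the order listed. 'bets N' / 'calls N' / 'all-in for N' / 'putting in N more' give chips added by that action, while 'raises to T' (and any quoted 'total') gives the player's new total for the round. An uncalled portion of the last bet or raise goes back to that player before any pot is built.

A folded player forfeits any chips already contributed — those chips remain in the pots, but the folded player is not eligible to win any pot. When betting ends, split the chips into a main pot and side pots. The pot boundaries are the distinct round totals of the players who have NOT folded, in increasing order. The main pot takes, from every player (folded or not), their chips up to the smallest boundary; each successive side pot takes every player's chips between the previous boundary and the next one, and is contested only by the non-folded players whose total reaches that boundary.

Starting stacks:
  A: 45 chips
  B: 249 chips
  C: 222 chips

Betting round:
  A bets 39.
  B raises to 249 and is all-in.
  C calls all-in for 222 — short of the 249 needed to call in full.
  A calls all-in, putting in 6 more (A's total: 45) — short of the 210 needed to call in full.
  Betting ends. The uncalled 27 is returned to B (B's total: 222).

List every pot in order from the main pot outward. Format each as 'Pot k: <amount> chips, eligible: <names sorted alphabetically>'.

Contributions (after 27 returned to B): A=45, B=222, C=222
Pot levels (distinct totals of non-folded players): 45, 222
Layer 1-45: 45 each from A, B, C = 45*3 = 135 chips; eligible A, B, C
Layer 46-222: 177 each from B, C = 177*2 = 354 chips; eligible B, C

Pot 1: 135 chips, eligible: A, B, C
Pot 2: 354 chips, eligible: B, C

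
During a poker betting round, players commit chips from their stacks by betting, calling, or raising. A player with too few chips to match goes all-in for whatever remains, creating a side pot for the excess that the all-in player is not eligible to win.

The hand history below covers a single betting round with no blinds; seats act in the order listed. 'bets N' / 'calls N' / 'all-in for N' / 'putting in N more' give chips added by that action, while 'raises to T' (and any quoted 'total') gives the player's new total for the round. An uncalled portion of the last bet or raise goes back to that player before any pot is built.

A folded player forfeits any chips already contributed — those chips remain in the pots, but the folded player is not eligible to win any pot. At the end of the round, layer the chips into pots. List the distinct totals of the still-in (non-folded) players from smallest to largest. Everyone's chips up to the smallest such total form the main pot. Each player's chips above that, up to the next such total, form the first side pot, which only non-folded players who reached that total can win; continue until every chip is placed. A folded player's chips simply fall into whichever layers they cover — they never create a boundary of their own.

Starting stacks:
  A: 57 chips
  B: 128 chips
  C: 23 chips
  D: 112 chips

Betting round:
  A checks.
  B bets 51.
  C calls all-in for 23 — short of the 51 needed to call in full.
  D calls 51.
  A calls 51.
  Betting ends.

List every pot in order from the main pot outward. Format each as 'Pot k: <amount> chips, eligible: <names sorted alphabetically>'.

Contributions: A=51, B=51, C=23, D=51
Pot levels (distinct totals of non-folded players): 23, 51
Layer 1-23: 23 each from A, B, C, D = 23*4 = 92 chips; eligible A, B, C, D
Layer 24-51: 28 each from A, B, D = 28*3 = 84 chips; eligible A, B, D

Pot 1: 92 chips, eligible: A, B, C, D
Pot 2: 84 chips, eligible: A, B, D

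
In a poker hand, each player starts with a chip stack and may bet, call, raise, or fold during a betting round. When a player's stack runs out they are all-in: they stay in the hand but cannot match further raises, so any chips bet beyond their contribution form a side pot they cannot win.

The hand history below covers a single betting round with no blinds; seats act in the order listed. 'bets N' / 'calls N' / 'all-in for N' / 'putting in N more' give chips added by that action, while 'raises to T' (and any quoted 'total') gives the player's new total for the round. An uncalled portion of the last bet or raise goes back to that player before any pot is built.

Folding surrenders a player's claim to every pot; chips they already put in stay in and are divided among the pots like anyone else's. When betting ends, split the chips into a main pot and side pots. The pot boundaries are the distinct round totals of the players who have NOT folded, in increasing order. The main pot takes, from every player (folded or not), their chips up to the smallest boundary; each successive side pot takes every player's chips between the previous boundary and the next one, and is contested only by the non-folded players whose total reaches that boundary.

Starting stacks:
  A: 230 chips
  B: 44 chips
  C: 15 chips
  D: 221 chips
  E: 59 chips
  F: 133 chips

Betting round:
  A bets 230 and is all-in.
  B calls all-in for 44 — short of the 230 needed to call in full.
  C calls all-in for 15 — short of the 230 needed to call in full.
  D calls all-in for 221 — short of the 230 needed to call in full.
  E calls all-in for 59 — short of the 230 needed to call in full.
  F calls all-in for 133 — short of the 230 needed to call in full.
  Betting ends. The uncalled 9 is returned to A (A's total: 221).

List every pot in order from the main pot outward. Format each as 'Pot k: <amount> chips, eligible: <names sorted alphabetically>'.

Contributions (after 9 returned to A): A=221, B=44, C=15, D=221, E=59, F=133
Pot levels (distinct totals of non-folded players): 15, 44, 59, 133, 221
Layer 1-15: 15 each from A, B, C, D, E, F = 15*6 = 90 chips; eligible A, B, C, D, E, F
Layer 16-44: 29 each from A, B, D, E, F = 29*5 = 145 chips; eligible A, B, D, E, F
Layer 45-59: 15 each from A, D, E, F = 15*4 = 60 chips; eligible A, D, E, F
Layer 60-133: 74 each from A, D, F = 74*3 = 222 chips; eligible A, D, F
Layer 134-221: 88 each from A, D = 88*2 = 176 chips; eligible A, D

Pot 1: 90 chips, eligible: A, B, C, D, E, F
Pot 2: 145 chips, eligible: A, B, D, E, F
Pot 3: 60 chips, eligible: A, D, E, F
Pot 4: 222 chips, eligible: A, D, F
Pot 5: 176 chips, eligible: A, D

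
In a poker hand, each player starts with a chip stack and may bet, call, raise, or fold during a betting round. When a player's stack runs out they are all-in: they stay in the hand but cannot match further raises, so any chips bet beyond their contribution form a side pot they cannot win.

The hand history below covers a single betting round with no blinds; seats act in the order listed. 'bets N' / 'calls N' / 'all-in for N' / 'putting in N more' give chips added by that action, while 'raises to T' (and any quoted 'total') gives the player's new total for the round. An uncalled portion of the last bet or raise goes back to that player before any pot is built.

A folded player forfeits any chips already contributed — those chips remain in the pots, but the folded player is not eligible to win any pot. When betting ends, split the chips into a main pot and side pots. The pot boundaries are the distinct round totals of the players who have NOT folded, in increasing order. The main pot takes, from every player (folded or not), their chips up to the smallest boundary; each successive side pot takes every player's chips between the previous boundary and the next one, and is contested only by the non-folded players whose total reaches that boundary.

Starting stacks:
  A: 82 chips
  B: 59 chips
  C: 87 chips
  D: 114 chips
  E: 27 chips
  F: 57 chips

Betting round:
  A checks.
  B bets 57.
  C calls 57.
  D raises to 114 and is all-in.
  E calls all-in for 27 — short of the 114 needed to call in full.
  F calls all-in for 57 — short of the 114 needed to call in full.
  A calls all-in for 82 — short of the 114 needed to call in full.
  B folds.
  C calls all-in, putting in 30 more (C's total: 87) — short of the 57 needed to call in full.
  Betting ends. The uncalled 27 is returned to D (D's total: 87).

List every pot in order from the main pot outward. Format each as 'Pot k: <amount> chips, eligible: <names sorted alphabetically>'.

Pot 1: 162 chips, eligible: A, C, D, E, F
Pot 2: 150 chips, eligible: A, C, D, F
Pot 3: 75 chips, eligible: A, C, D
Pot 4: 10 chips, eligible: C, D

Derivation:
Contributions (after 27 returned to D): A=82, B=57, C=87, D=87, E=27, F=57
Folded: B
Pot levels (distinct totals of non-folded players): 27, 57, 82, 87
Layer 1-27: 27 each from A, B, C, D, E, F = 27*6 = 162 chips; eligible A, C, D, E, F
Layer 28-57: 30 each from A, B, C, D, F = 30*5 = 150 chips; eligible A, C, D, F
Layer 58-82: 25 each from A, C, D = 25*3 = 75 chips; eligible A, C, D
Layer 83-87: 5 each from C, D = 5*2 = 10 chips; eligible C, D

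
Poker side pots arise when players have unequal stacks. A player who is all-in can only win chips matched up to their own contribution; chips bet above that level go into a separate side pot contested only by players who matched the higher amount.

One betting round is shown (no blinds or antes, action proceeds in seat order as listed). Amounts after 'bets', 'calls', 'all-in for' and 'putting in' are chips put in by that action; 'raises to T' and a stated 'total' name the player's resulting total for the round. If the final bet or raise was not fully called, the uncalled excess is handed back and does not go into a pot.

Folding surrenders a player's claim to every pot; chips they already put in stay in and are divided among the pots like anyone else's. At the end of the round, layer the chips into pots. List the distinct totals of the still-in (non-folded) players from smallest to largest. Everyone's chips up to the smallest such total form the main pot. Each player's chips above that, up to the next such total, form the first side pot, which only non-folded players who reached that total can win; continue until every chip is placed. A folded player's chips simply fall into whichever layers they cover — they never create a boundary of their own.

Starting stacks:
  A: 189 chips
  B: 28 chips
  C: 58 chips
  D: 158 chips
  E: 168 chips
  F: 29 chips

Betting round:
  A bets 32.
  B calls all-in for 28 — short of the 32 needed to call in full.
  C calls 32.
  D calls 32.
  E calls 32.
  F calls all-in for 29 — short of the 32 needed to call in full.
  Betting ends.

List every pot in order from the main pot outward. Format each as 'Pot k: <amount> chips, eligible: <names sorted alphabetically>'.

Pot 1: 168 chips, eligible: A, B, C, D, E, F
Pot 2: 5 chips, eligible: A, C, D, E, F
Pot 3: 12 chips, eligible: A, C, D, E

Derivation:
Contributions: A=32, B=28, C=32, D=32, E=32, F=29
Pot levels (distinct totals of non-folded players): 28, 29, 32
Layer 1-28: 28 each from A, B, C, D, E, F = 28*6 = 168 chips; eligible A, B, C, D, E, F
Layer 29-29: 1 each from A, C, D, E, F = 1*5 = 5 chips; eligible A, C, D, E, F
Layer 30-32: 3 each from A, C, D, E = 3*4 = 12 chips; eligible A, C, D, E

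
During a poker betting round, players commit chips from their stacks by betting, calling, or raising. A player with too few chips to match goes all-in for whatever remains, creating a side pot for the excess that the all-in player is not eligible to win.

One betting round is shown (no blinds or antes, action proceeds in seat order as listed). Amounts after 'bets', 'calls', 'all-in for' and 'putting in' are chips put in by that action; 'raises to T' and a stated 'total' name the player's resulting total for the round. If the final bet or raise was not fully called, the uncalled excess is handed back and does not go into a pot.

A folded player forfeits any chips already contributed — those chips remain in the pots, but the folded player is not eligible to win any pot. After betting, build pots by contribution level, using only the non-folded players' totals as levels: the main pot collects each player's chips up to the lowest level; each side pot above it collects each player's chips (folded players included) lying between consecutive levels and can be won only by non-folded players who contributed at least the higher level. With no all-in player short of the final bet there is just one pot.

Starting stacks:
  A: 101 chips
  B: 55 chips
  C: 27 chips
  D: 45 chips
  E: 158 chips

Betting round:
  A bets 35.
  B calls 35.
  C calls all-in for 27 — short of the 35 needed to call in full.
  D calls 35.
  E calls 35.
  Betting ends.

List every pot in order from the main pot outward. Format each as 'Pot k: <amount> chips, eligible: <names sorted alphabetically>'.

Contributions: A=35, B=35, C=27, D=35, E=35
Pot levels (distinct totals of non-folded players): 27, 35
Layer 1-27: 27 each from A, B, C, D, E = 27*5 = 135 chips; eligible A, B, C, D, E
Layer 28-35: 8 each from A, B, D, E = 8*4 = 32 chips; eligible A, B, D, E

Pot 1: 135 chips, eligible: A, B, C, D, E
Pot 2: 32 chips, eligible: A, B, D, E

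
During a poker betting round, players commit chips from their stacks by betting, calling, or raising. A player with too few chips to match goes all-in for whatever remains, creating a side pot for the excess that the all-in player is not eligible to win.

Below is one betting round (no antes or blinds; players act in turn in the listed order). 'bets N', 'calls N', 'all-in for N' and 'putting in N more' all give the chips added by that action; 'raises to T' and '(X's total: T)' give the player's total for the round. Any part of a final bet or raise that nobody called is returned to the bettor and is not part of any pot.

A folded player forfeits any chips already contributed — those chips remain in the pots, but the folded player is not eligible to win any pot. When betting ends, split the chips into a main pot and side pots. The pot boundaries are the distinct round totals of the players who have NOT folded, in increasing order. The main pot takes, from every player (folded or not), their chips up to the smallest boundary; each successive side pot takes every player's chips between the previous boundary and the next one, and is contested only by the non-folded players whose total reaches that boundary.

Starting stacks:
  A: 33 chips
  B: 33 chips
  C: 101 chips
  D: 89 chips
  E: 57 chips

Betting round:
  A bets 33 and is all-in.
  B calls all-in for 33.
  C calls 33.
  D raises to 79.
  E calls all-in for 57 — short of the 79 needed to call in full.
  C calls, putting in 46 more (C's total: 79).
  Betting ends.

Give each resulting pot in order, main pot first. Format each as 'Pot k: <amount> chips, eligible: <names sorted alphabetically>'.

Pot 1: 165 chips, eligible: A, B, C, D, E
Pot 2: 72 chips, eligible: C, D, E
Pot 3: 44 chips, eligible: C, D

Derivation:
Contributions: A=33, B=33, C=79, D=79, E=57
Pot levels (distinct totals of non-folded players): 33, 57, 79
Layer 1-33: 33 each from A, B, C, D, E = 33*5 = 165 chips; eligible A, B, C, D, E
Layer 34-57: 24 each from C, D, E = 24*3 = 72 chips; eligible C, D, E
Layer 58-79: 22 each from C, D = 22*2 = 44 chips; eligible C, D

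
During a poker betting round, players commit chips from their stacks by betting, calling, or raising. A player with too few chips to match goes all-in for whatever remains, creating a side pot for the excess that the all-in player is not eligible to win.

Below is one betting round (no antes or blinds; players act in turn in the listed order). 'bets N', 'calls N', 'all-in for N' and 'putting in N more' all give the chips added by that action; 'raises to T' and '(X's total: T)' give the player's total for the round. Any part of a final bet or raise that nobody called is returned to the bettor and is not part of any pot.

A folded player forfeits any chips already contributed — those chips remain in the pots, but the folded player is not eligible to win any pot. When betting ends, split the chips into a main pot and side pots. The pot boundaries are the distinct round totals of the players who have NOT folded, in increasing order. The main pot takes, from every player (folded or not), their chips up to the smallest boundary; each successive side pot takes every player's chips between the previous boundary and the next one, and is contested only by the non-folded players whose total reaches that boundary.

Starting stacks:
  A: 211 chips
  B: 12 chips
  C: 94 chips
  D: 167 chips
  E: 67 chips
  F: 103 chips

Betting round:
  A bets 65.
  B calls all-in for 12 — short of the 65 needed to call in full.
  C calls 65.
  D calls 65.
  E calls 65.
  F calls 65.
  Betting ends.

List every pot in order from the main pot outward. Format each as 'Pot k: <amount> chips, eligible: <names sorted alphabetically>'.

Pot 1: 72 chips, eligible: A, B, C, D, E, F
Pot 2: 265 chips, eligible: A, C, D, E, F

Derivation:
Contributions: A=65, B=12, C=65, D=65, E=65, F=65
Pot levels (distinct totals of non-folded players): 12, 65
Layer 1-12: 12 each from A, B, C, D, E, F = 12*6 = 72 chips; eligible A, B, C, D, E, F
Layer 13-65: 53 each from A, C, D, E, F = 53*5 = 265 chips; eligible A, C, D, E, F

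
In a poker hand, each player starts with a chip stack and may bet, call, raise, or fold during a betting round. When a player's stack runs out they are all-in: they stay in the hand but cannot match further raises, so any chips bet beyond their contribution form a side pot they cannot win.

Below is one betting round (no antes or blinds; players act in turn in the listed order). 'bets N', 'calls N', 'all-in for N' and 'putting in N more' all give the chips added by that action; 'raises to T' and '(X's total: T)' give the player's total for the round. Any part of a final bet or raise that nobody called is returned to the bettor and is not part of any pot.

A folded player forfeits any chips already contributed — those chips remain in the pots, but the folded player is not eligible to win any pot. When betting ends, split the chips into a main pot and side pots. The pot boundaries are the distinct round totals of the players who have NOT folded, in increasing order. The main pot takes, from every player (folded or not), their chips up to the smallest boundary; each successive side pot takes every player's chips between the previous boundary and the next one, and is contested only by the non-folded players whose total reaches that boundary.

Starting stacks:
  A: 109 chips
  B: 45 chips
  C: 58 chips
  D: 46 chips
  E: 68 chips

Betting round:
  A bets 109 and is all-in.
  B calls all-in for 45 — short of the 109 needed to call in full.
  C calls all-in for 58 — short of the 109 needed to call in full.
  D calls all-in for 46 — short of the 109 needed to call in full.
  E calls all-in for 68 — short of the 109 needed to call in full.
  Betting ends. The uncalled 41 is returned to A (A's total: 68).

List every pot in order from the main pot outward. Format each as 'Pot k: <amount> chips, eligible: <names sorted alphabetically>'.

Contributions (after 41 returned to A): A=68, B=45, C=58, D=46, E=68
Pot levels (distinct totals of non-folded players): 45, 46, 58, 68
Layer 1-45: 45 each from A, B, C, D, E = 45*5 = 225 chips; eligible A, B, C, D, E
Layer 46-46: 1 each from A, C, D, E = 1*4 = 4 chips; eligible A, C, D, E
Layer 47-58: 12 each from A, C, E = 12*3 = 36 chips; eligible A, C, E
Layer 59-68: 10 each from A, E = 10*2 = 20 chips; eligible A, E

Pot 1: 225 chips, eligible: A, B, C, D, E
Pot 2: 4 chips, eligible: A, C, D, E
Pot 3: 36 chips, eligible: A, C, E
Pot 4: 20 chips, eligible: A, E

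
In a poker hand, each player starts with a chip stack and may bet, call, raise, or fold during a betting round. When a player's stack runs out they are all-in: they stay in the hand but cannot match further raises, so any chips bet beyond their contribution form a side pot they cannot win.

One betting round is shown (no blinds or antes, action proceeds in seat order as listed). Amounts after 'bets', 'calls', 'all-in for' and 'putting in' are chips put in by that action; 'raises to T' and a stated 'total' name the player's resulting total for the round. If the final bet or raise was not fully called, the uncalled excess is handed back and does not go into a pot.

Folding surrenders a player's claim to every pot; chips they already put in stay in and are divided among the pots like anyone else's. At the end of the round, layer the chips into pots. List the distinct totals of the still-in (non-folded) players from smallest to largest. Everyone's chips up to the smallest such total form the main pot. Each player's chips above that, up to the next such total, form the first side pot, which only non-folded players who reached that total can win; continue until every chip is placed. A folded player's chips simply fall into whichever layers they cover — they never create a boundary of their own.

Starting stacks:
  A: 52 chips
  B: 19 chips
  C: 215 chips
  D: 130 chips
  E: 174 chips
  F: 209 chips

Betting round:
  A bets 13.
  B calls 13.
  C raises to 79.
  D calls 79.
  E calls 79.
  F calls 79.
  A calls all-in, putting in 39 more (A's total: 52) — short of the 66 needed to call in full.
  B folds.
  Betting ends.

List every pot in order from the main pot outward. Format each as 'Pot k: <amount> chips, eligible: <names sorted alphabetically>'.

Contributions: A=52, B=13, C=79, D=79, E=79, F=79
Folded: B
Pot levels (distinct totals of non-folded players): 52, 79
Layer 1-52: A 52 + B 13 + C 52 + D 52 + E 52 + F 52 = 273 chips; eligible A, C, D, E, F
Layer 53-79: 27 each from C, D, E, F = 27*4 = 108 chips; eligible C, D, E, F

Pot 1: 273 chips, eligible: A, C, D, E, F
Pot 2: 108 chips, eligible: C, D, E, F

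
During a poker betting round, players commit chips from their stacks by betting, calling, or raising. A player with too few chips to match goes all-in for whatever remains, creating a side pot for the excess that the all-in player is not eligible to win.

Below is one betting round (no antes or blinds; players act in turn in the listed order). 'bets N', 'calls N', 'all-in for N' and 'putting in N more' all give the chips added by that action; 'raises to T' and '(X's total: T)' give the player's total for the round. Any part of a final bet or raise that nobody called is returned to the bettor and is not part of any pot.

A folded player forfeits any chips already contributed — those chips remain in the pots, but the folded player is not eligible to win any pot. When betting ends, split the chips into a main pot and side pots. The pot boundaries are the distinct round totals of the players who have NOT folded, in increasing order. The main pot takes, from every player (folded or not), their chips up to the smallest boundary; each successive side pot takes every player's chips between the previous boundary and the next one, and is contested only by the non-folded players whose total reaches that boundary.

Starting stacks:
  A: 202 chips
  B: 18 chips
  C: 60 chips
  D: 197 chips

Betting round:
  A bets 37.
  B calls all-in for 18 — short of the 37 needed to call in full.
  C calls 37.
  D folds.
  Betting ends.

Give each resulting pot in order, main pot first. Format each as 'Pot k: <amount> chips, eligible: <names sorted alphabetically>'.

Contributions: A=37, B=18, C=37
Folded: D
Pot levels (distinct totals of non-folded players): 18, 37
Layer 1-18: 18 each from A, B, C = 18*3 = 54 chips; eligible A, B, C
Layer 19-37: 19 each from A, C = 19*2 = 38 chips; eligible A, C

Pot 1: 54 chips, eligible: A, B, C
Pot 2: 38 chips, eligible: A, C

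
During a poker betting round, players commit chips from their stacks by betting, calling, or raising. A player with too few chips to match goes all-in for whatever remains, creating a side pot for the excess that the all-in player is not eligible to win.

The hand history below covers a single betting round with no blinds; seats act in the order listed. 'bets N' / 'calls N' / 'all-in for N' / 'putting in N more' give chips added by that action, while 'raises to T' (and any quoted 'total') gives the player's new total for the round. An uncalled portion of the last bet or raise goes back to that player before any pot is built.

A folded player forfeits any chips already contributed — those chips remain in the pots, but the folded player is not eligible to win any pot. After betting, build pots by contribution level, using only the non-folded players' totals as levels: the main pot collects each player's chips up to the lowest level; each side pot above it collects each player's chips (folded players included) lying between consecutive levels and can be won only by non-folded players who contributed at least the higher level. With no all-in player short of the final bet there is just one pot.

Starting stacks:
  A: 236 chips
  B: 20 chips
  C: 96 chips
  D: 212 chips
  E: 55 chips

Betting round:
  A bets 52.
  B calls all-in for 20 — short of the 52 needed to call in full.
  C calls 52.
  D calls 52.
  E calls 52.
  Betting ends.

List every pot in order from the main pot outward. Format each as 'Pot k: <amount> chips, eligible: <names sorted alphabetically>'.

Pot 1: 100 chips, eligible: A, B, C, D, E
Pot 2: 128 chips, eligible: A, C, D, E

Derivation:
Contributions: A=52, B=20, C=52, D=52, E=52
Pot levels (distinct totals of non-folded players): 20, 52
Layer 1-20: 20 each from A, B, C, D, E = 20*5 = 100 chips; eligible A, B, C, D, E
Layer 21-52: 32 each from A, C, D, E = 32*4 = 128 chips; eligible A, C, D, E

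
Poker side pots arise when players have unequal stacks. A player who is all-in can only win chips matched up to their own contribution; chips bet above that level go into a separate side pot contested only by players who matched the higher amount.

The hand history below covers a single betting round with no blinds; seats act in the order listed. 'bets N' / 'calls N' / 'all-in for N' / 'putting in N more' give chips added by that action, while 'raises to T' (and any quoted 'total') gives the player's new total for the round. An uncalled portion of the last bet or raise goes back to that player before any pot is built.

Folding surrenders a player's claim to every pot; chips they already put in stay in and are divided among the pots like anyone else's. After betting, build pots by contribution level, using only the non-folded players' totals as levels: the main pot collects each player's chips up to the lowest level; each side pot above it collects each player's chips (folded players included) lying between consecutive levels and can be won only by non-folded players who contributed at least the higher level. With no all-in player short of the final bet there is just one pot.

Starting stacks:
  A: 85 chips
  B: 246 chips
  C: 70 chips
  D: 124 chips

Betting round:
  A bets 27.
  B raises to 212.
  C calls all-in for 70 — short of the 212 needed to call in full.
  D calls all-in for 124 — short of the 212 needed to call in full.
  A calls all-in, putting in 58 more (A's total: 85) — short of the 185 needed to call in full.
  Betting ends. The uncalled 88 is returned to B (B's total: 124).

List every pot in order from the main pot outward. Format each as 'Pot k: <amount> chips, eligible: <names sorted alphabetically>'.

Pot 1: 280 chips, eligible: A, B, C, D
Pot 2: 45 chips, eligible: A, B, D
Pot 3: 78 chips, eligible: B, D

Derivation:
Contributions (after 88 returned to B): A=85, B=124, C=70, D=124
Pot levels (distinct totals of non-folded players): 70, 85, 124
Layer 1-70: 70 each from A, B, C, D = 70*4 = 280 chips; eligible A, B, C, D
Layer 71-85: 15 each from A, B, D = 15*3 = 45 chips; eligible A, B, D
Layer 86-124: 39 each from B, D = 39*2 = 78 chips; eligible B, D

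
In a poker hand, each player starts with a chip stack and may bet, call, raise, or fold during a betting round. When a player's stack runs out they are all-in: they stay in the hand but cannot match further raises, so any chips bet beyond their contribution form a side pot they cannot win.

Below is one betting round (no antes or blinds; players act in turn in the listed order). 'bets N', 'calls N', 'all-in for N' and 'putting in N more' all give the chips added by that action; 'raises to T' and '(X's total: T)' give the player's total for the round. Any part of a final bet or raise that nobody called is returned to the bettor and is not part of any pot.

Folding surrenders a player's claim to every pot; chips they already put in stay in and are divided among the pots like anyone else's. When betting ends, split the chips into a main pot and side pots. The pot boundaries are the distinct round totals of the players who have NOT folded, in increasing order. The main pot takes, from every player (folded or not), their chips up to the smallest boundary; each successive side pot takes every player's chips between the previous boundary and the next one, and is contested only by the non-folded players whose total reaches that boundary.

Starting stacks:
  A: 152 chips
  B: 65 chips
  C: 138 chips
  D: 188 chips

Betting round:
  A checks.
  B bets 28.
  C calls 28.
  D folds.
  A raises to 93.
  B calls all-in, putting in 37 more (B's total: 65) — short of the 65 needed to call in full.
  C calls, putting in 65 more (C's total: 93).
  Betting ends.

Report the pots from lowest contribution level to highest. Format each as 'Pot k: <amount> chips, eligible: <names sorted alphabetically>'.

Pot 1: 195 chips, eligible: A, B, C
Pot 2: 56 chips, eligible: A, C

Derivation:
Contributions: A=93, B=65, C=93
Folded: D
Pot levels (distinct totals of non-folded players): 65, 93
Layer 1-65: 65 each from A, B, C = 65*3 = 195 chips; eligible A, B, C
Layer 66-93: 28 each from A, C = 28*2 = 56 chips; eligible A, C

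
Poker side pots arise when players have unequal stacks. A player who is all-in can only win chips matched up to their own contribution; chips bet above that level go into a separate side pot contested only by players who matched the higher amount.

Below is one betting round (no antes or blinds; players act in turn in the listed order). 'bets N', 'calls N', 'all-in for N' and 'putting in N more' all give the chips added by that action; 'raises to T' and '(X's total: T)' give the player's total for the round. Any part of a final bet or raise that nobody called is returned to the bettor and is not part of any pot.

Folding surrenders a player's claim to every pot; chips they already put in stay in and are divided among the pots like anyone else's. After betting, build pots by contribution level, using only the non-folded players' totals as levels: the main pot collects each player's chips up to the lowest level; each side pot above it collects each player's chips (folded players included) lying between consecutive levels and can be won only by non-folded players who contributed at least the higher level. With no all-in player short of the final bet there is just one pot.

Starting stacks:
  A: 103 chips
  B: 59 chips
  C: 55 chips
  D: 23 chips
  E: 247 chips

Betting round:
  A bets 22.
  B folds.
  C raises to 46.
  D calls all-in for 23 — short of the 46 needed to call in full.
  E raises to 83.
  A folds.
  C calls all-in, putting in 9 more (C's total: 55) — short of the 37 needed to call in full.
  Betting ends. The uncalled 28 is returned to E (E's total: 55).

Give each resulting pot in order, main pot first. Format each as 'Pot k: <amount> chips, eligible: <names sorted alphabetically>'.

Pot 1: 91 chips, eligible: C, D, E
Pot 2: 64 chips, eligible: C, E

Derivation:
Contributions (after 28 returned to E): A=22, C=55, D=23, E=55
Folded: A, B
Pot levels (distinct totals of non-folded players): 23, 55
Layer 1-23: A 22 + C 23 + D 23 + E 23 = 91 chips; eligible C, D, E
Layer 24-55: 32 each from C, E = 32*2 = 64 chips; eligible C, E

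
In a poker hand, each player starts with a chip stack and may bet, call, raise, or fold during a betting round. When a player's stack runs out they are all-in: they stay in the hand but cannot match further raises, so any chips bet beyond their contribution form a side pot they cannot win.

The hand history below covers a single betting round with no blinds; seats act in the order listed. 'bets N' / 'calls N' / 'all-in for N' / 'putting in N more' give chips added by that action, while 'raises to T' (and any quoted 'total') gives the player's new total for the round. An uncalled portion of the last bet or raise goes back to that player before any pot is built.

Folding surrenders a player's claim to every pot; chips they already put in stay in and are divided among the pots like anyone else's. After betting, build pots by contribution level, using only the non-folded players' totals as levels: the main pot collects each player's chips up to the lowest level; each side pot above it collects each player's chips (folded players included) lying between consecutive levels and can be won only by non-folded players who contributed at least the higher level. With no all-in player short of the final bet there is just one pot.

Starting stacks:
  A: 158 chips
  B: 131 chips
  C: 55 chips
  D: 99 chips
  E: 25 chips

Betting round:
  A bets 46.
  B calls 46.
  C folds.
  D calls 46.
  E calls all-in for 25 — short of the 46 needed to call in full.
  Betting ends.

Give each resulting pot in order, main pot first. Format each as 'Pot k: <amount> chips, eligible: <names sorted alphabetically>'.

Pot 1: 100 chips, eligible: A, B, D, E
Pot 2: 63 chips, eligible: A, B, D

Derivation:
Contributions: A=46, B=46, D=46, E=25
Folded: C
Pot levels (distinct totals of non-folded players): 25, 46
Layer 1-25: 25 each from A, B, D, E = 25*4 = 100 chips; eligible A, B, D, E
Layer 26-46: 21 each from A, B, D = 21*3 = 63 chips; eligible A, B, D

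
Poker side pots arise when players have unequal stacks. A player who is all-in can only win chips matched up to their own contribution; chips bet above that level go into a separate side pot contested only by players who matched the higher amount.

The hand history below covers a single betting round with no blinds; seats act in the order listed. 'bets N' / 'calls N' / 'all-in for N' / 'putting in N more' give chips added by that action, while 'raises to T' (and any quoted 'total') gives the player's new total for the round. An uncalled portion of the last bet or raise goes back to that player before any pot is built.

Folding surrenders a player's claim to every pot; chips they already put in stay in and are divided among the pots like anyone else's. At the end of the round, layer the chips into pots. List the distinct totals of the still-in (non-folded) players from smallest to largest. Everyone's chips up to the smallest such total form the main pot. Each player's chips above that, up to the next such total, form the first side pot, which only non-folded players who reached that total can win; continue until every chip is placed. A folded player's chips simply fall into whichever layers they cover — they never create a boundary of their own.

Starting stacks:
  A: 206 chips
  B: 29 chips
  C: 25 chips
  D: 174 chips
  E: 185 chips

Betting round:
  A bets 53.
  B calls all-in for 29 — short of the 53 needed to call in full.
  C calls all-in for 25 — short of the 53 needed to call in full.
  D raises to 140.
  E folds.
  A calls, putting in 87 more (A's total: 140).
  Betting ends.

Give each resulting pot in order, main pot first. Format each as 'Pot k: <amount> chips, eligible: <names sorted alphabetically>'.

Contributions: A=140, B=29, C=25, D=140
Folded: E
Pot levels (distinct totals of non-folded players): 25, 29, 140
Layer 1-25: 25 each from A, B, C, D = 25*4 = 100 chips; eligible A, B, C, D
Layer 26-29: 4 each from A, B, D = 4*3 = 12 chips; eligible A, B, D
Layer 30-140: 111 each from A, D = 111*2 = 222 chips; eligible A, D

Pot 1: 100 chips, eligible: A, B, C, D
Pot 2: 12 chips, eligible: A, B, D
Pot 3: 222 chips, eligible: A, D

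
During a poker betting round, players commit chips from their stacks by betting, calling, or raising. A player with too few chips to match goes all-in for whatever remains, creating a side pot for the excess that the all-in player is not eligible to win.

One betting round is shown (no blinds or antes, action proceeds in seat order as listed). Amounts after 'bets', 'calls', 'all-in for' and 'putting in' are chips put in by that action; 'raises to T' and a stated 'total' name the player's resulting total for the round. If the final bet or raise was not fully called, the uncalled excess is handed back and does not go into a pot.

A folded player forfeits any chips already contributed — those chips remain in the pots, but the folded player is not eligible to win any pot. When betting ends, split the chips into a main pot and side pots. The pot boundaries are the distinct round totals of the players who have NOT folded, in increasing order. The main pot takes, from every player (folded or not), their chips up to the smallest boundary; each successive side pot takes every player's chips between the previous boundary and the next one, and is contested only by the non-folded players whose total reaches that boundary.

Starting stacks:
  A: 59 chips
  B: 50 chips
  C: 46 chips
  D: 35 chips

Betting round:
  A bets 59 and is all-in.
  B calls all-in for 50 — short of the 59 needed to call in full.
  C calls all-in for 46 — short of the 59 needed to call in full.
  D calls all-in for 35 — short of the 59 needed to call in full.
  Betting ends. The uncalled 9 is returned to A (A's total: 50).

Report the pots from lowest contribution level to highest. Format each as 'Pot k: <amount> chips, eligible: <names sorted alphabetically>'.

Pot 1: 140 chips, eligible: A, B, C, D
Pot 2: 33 chips, eligible: A, B, C
Pot 3: 8 chips, eligible: A, B

Derivation:
Contributions (after 9 returned to A): A=50, B=50, C=46, D=35
Pot levels (distinct totals of non-folded players): 35, 46, 50
Layer 1-35: 35 each from A, B, C, D = 35*4 = 140 chips; eligible A, B, C, D
Layer 36-46: 11 each from A, B, C = 11*3 = 33 chips; eligible A, B, C
Layer 47-50: 4 each from A, B = 4*2 = 8 chips; eligible A, B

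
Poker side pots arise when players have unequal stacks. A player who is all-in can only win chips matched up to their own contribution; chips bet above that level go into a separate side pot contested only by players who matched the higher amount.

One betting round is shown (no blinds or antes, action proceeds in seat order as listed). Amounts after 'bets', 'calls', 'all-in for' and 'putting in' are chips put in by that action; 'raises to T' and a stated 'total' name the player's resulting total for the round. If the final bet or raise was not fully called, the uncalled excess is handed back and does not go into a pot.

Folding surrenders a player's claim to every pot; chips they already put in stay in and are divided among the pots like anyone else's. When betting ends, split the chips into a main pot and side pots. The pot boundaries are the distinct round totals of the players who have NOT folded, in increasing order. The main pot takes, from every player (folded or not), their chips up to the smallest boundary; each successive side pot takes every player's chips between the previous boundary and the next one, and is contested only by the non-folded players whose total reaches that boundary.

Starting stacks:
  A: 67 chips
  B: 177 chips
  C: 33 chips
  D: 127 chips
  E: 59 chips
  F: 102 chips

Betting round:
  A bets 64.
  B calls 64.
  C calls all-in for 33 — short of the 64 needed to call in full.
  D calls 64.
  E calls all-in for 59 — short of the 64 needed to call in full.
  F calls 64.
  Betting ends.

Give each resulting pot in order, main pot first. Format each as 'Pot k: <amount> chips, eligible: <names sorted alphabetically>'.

Pot 1: 198 chips, eligible: A, B, C, D, E, F
Pot 2: 130 chips, eligible: A, B, D, E, F
Pot 3: 20 chips, eligible: A, B, D, F

Derivation:
Contributions: A=64, B=64, C=33, D=64, E=59, F=64
Pot levels (distinct totals of non-folded players): 33, 59, 64
Layer 1-33: 33 each from A, B, C, D, E, F = 33*6 = 198 chips; eligible A, B, C, D, E, F
Layer 34-59: 26 each from A, B, D, E, F = 26*5 = 130 chips; eligible A, B, D, E, F
Layer 60-64: 5 each from A, B, D, F = 5*4 = 20 chips; eligible A, B, D, F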